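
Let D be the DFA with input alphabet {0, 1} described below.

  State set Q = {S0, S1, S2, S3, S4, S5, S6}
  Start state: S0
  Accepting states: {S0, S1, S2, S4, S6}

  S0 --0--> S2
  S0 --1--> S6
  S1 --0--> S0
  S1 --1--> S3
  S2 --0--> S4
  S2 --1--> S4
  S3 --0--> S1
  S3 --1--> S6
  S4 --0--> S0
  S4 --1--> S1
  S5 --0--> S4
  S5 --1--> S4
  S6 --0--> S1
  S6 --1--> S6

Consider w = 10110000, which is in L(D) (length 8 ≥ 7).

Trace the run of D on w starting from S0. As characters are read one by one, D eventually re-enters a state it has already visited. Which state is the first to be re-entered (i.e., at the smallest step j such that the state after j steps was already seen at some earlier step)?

S6

Run of D on w = 1 0 1 1 0 0 0 0:
  step 0: S0  (start)
  step 1: S6  (read 1: S0→S6)
  step 2: S1  (read 0: S6→S1)
  step 3: S3  (read 1: S1→S3)
  step 4: S6  (read 1: S3→S6)   ← first repeat (S6 seen earlier)
  step 5: S1  (read 0: S6→S1)
  step 6: S0  (read 0: S1→S0)
  step 7: S2  (read 0: S0→S2)
  step 8: S4  (read 0: S2→S4)

The earliest repeat is at step j = 4: D is in S6, which it already visited at step i = 1.
With |Q| = 7, pigeonhole forces a state repeat no later than step 7; the substring read between the first and second visits to that state can be pumped.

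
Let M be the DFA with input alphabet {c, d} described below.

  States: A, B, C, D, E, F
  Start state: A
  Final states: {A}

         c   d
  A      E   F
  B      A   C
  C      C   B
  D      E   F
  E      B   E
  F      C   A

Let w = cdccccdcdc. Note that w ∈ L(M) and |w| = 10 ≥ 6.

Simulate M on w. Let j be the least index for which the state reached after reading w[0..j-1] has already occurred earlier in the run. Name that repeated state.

State sequence: A -c-> E -d-> E -c-> B -c-> A -c-> E -c-> B -d-> C -c-> C -d-> B -c-> A
First repeat at step 2: E was already visited.

The earliest repeat is at step j = 2: M is in E, which it already visited at step i = 1.
Since M has 6 states, any run of length ≥ 6 visits 6+1 states, so by pigeonhole some state repeats within the first 6 steps — that repeat gives the pumpable loop.

E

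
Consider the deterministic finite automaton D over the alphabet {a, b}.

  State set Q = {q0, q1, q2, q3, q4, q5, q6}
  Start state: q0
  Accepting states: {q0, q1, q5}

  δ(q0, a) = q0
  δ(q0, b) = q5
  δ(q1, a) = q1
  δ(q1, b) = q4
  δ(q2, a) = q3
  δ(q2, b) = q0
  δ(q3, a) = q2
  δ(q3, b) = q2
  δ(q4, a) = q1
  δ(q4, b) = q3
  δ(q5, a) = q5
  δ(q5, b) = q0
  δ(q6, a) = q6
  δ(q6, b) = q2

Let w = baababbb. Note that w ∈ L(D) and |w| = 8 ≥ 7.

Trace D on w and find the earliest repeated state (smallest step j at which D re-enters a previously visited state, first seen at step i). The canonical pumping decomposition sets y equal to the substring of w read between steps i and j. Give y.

State sequence: q0 -b-> q5 -a-> q5 -a-> q5 -b-> q0 -a-> q0 -b-> q5 -b-> q0 -b-> q5
First repeat at step 2: q5 was already visited.

So i = 1, j = 2, giving x = w[0:1] = b, y = w[1:2] = a, z = w[2:8] = ababbb.
Check: |xy| = 2 ≤ 7 and |y| = 1 ≥ 1. Reading y takes D from q5 back to q5, so every xyⁱz is accepted.

a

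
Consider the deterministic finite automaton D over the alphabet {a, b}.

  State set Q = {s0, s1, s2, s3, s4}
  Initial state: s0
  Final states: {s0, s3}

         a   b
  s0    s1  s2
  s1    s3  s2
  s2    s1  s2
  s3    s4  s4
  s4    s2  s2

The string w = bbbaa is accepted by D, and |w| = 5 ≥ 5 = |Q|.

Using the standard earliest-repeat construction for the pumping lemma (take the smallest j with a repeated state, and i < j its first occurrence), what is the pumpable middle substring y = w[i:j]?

State sequence: s0 -b-> s2 -b-> s2 -b-> s2 -a-> s1 -a-> s3
First repeat at step 2: s2 was already visited.

So i = 1, j = 2, giving x = w[0:1] = b, y = w[1:2] = b, z = w[2:5] = baa.
Check: |xy| = 2 ≤ 5 and |y| = 1 ≥ 1. Reading y takes D from s2 back to s2, so every xyⁱz is accepted.

b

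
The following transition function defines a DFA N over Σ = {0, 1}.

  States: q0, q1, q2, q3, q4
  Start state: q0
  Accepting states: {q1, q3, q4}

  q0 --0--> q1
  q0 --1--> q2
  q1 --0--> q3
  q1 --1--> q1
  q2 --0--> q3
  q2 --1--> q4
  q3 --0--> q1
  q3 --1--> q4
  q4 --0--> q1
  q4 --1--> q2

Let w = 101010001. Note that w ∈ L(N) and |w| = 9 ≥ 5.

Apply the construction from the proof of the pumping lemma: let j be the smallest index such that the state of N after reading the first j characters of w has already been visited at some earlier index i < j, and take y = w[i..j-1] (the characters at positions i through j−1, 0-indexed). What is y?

1

Run of N on w = 1 0 1 0 1 0 0 0 1:
  step 0: q0  (start)
  step 1: q2  (read 1: q0→q2)
  step 2: q3  (read 0: q2→q3)
  step 3: q4  (read 1: q3→q4)
  step 4: q1  (read 0: q4→q1)
  step 5: q1  (read 1: q1→q1)   ← first repeat (q1 seen earlier)
  step 6: q3  (read 0: q1→q3)
  step 7: q1  (read 0: q3→q1)
  step 8: q3  (read 0: q1→q3)
  step 9: q4  (read 1: q3→q4)

So i = 4, j = 5, giving x = w[0:4] = 1010, y = w[4:5] = 1, z = w[5:9] = 0001.
Check: |xy| = 5 ≤ 5 and |y| = 1 ≥ 1. Reading y takes N from q1 back to q1, so every xyⁱz is accepted.
With |Q| = 5, pigeonhole forces a state repeat no later than step 5; the substring read between the first and second visits to that state can be pumped.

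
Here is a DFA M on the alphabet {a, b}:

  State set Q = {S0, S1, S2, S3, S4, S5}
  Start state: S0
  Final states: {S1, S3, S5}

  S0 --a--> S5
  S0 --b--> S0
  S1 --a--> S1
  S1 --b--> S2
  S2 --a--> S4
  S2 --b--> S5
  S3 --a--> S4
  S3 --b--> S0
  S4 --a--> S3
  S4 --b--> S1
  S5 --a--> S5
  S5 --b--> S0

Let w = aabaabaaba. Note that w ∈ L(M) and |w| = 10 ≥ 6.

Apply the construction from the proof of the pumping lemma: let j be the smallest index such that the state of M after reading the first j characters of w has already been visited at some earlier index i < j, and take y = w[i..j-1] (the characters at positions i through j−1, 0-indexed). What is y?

a

Run of M on w = a a b a a b a a b a:
  step 0: S0  (start)
  step 1: S5  (read a: S0→S5)
  step 2: S5  (read a: S5→S5)   ← first repeat (S5 seen earlier)
  step 3: S0  (read b: S5→S0)
  step 4: S5  (read a: S0→S5)
  step 5: S5  (read a: S5→S5)
  step 6: S0  (read b: S5→S0)
  step 7: S5  (read a: S0→S5)
  step 8: S5  (read a: S5→S5)
  step 9: S0  (read b: S5→S0)
  step 10: S5  (read a: S0→S5)

So i = 1, j = 2, giving x = w[0:1] = a, y = w[1:2] = a, z = w[2:10] = baabaaba.
Check: |xy| = 2 ≤ 6 and |y| = 1 ≥ 1. Reading y takes M from S5 back to S5, so every xyⁱz is accepted.
The DFA has 6 states, so the proof of the pumping lemma guarantees a repeated state among the first 6+1 visited; the segment between the two visits is the pumpable y.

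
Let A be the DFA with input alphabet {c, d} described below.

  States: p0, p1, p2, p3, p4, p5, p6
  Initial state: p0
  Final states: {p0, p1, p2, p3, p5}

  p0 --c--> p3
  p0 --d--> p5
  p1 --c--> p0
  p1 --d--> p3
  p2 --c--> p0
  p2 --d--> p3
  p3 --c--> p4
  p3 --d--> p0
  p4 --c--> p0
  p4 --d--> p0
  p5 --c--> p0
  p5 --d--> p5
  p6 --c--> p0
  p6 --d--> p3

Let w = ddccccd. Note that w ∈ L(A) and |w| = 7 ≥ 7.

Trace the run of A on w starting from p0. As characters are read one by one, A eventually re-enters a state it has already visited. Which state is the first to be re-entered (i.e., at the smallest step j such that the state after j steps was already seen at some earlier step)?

p5

Run of A on w = d d c c c c d:
  step 0: p0  (start)
  step 1: p5  (read d: p0→p5)
  step 2: p5  (read d: p5→p5)   ← first repeat (p5 seen earlier)
  step 3: p0  (read c: p5→p0)
  step 4: p3  (read c: p0→p3)
  step 5: p4  (read c: p3→p4)
  step 6: p0  (read c: p4→p0)
  step 7: p5  (read d: p0→p5)

The earliest repeat is at step j = 2: A is in p5, which it already visited at step i = 1.
Since A has 7 states, any run of length ≥ 7 visits 7+1 states, so by pigeonhole some state repeats within the first 7 steps — that repeat gives the pumpable loop.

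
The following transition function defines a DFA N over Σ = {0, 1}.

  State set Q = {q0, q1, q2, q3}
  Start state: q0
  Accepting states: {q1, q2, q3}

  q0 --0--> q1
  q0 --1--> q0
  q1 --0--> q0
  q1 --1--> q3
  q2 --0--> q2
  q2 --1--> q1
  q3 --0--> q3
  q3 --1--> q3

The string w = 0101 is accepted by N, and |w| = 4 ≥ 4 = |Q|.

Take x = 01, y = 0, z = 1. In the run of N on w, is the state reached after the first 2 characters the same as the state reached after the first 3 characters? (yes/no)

State sequence: q0 -0-> q1 -1-> q3 -0-> q3

After x (step 2): q3. After xy (step 3): q3.
They match, so y = 0 drives N around a cycle from q3 back to itself; pumping y any number of times keeps N in q3 before reading z, and xyⁱz ∈ L(N) for every i ≥ 0.

yes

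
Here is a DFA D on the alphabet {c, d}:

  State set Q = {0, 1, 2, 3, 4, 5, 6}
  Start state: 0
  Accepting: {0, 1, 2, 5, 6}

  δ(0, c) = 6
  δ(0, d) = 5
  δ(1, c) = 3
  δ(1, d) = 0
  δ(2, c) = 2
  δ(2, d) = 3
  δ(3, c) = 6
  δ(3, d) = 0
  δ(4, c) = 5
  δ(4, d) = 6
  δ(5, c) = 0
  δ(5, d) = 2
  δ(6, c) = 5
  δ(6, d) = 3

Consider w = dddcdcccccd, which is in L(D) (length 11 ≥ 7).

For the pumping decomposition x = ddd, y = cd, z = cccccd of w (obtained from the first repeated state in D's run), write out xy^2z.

xy^2z = ddd·cd·cd·cccccd = dddcdcdcccccd.
Reading y = cd takes D from 3 back to 3, so after x·y·y the machine is still in 3, and z then leads to the accepting state 2. Hence dddcdcdcccccd ∈ L(D).

dddcdcdcccccd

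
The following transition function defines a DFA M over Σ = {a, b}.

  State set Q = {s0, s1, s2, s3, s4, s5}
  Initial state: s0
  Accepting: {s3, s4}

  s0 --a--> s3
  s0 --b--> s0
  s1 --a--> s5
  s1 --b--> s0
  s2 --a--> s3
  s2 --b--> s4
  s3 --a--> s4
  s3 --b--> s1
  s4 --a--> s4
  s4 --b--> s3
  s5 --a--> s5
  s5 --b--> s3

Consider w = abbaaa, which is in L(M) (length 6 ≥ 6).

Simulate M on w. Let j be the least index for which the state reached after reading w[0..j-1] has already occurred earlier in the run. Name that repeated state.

s0

Run of M on w = a b b a a a:
  step 0: s0  (start)
  step 1: s3  (read a: s0→s3)
  step 2: s1  (read b: s3→s1)
  step 3: s0  (read b: s1→s0)   ← first repeat (s0 seen earlier)
  step 4: s3  (read a: s0→s3)
  step 5: s4  (read a: s3→s4)
  step 6: s4  (read a: s4→s4)

The earliest repeat is at step j = 3: M is in s0, which it already visited at step i = 0.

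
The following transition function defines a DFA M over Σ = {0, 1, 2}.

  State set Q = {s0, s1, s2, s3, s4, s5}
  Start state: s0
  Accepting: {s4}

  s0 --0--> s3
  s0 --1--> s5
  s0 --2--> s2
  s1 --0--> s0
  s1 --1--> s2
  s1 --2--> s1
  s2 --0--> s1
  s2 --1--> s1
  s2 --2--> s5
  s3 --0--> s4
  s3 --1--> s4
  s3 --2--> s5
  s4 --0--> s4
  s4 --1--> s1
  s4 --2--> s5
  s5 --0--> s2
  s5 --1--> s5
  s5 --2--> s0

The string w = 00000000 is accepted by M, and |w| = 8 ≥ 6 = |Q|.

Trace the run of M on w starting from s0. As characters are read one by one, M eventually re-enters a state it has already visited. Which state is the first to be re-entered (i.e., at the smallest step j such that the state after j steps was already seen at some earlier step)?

s4

Run of M on w = 0 0 0 0 0 0 0 0:
  step 0: s0  (start)
  step 1: s3  (read 0: s0→s3)
  step 2: s4  (read 0: s3→s4)
  step 3: s4  (read 0: s4→s4)   ← first repeat (s4 seen earlier)
  step 4: s4  (read 0: s4→s4)
  step 5: s4  (read 0: s4→s4)
  step 6: s4  (read 0: s4→s4)
  step 7: s4  (read 0: s4→s4)
  step 8: s4  (read 0: s4→s4)

The earliest repeat is at step j = 3: M is in s4, which it already visited at step i = 2.
Pumping length from the standard proof: p = 6 (the number of states). The repeated state found above gives |xy| = j ≤ 6 and |y| = j − i ≥ 1.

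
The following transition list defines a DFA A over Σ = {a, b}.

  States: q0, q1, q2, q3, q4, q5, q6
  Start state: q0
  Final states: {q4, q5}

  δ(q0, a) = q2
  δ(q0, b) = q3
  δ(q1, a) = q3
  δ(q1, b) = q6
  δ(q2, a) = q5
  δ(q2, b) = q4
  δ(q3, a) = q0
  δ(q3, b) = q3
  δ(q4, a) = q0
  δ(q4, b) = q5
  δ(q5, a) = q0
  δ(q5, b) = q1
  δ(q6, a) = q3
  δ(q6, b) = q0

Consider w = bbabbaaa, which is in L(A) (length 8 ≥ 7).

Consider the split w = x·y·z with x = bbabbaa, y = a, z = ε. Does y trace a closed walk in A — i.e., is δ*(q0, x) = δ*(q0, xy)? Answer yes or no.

no

Run of A on the first 8 characters of w = b b a b b a a a:
  step 0: q0  (start)
  step 1: q3  (read b: q0→q3)
  step 2: q3  (read b: q3→q3)
  step 3: q0  (read a: q3→q0)
  step 4: q3  (read b: q0→q3)
  step 5: q3  (read b: q3→q3)
  step 6: q0  (read a: q3→q0)
  step 7: q2  (read a: q0→q2)
  step 8: q5  (read a: q2→q5)

After x (step 7): q2. After xy (step 8): q5.
They differ (q2 ≠ q5), so y is not a cycle from the state after x; this split is not the one the pumping-lemma construction produces, and pumping y need not keep the string in L(A).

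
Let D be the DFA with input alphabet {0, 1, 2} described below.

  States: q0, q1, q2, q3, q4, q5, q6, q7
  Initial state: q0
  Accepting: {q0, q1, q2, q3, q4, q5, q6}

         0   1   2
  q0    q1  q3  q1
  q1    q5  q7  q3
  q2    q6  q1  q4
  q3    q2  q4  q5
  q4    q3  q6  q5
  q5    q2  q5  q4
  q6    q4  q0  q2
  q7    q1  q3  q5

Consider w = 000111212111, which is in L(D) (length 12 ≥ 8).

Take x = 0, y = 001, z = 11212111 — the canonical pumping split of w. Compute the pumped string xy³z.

xy^3z = 0·001·001·001·11212111 = 000100100111212111.
Reading y = 001 takes D from q1 back to q1, so after x·y·y·y the machine is still in q1, and z then leads to the accepting state q3. Hence 000100100111212111 ∈ L(D).

000100100111212111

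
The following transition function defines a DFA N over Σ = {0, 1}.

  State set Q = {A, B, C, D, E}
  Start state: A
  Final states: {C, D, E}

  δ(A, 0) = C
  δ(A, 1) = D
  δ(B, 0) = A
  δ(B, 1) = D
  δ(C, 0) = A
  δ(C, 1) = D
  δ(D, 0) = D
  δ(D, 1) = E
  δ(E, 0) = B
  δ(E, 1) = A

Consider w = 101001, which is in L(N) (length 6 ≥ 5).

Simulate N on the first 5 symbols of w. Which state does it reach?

Run of N on the first 5 characters of w = 1 0 1 0 0:
  step 0: A  (start)
  step 1: D  (read 1: A→D)
  step 2: D  (read 0: D→D)
  step 3: E  (read 1: D→E)
  step 4: B  (read 0: E→B)
  step 5: A  (read 0: B→A)

After reading 5 characters, N is in state A.
(This kind of state-tracing is the core of the pumping-lemma construction: with 5 states, pigeonhole forces a repeat within the first 5 steps.)

A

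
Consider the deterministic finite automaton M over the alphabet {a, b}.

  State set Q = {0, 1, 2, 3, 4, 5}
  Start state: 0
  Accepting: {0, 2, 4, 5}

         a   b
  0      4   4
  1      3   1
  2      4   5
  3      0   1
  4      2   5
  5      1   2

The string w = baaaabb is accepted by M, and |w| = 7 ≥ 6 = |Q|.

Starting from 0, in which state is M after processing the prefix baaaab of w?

Run of M on the first 6 characters of w = b a a a a b:
  step 0: 0  (start)
  step 1: 4  (read b: 0→4)
  step 2: 2  (read a: 4→2)
  step 3: 4  (read a: 2→4)
  step 4: 2  (read a: 4→2)
  step 5: 4  (read a: 2→4)
  step 6: 5  (read b: 4→5)

After reading 6 characters, M is in state 5.
(This kind of state-tracing is the core of the pumping-lemma construction: with 6 states, pigeonhole forces a repeat within the first 6 steps.)

5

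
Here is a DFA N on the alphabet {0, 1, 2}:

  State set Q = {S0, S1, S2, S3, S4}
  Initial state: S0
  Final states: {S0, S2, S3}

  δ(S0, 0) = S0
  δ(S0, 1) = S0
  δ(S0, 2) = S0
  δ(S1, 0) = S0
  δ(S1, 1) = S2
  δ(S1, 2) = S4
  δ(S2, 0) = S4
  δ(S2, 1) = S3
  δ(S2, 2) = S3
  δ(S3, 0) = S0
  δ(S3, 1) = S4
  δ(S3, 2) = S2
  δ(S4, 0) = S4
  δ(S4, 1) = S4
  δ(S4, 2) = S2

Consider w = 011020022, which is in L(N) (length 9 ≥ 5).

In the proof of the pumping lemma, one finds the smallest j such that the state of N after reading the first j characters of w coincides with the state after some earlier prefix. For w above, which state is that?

S0

Run of N on w = 0 1 1 0 2 0 0 2 2:
  step 0: S0  (start)
  step 1: S0  (read 0: S0→S0)   ← first repeat (S0 seen earlier)
  step 2: S0  (read 1: S0→S0)
  step 3: S0  (read 1: S0→S0)
  step 4: S0  (read 0: S0→S0)
  step 5: S0  (read 2: S0→S0)
  step 6: S0  (read 0: S0→S0)
  step 7: S0  (read 0: S0→S0)
  step 8: S0  (read 2: S0→S0)
  step 9: S0  (read 2: S0→S0)

The earliest repeat is at step j = 1: N is in S0, which it already visited at step i = 0.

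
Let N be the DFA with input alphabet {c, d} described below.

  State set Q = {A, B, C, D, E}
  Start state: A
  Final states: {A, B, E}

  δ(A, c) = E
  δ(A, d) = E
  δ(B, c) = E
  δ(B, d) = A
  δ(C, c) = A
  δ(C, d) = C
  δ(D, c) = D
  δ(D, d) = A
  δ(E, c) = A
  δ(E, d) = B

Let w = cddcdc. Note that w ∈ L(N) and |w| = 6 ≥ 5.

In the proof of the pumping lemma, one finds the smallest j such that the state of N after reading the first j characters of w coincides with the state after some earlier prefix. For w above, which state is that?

Run of N on w = c d d c d c:
  step 0: A  (start)
  step 1: E  (read c: A→E)
  step 2: B  (read d: E→B)
  step 3: A  (read d: B→A)   ← first repeat (A seen earlier)
  step 4: E  (read c: A→E)
  step 5: B  (read d: E→B)
  step 6: E  (read c: B→E)

The earliest repeat is at step j = 3: N is in A, which it already visited at step i = 0.
Pumping length from the standard proof: p = 5 (the number of states). The repeated state found above gives |xy| = j ≤ 5 and |y| = j − i ≥ 1.

A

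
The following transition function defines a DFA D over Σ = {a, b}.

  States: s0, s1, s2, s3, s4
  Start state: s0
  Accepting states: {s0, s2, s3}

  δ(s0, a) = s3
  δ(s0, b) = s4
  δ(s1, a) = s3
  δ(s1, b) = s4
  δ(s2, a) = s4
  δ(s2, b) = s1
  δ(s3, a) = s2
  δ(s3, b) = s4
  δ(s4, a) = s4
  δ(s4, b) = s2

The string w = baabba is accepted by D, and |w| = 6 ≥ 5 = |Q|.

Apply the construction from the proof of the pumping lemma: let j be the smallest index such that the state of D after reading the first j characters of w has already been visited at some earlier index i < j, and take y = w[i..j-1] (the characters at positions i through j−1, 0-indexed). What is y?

Run of D on w = b a a b b a:
  step 0: s0  (start)
  step 1: s4  (read b: s0→s4)
  step 2: s4  (read a: s4→s4)   ← first repeat (s4 seen earlier)
  step 3: s4  (read a: s4→s4)
  step 4: s2  (read b: s4→s2)
  step 5: s1  (read b: s2→s1)
  step 6: s3  (read a: s1→s3)

So i = 1, j = 2, giving x = w[0:1] = b, y = w[1:2] = a, z = w[2:6] = abba.
Check: |xy| = 2 ≤ 5 and |y| = 1 ≥ 1. Reading y takes D from s4 back to s4, so every xyⁱz is accepted.

a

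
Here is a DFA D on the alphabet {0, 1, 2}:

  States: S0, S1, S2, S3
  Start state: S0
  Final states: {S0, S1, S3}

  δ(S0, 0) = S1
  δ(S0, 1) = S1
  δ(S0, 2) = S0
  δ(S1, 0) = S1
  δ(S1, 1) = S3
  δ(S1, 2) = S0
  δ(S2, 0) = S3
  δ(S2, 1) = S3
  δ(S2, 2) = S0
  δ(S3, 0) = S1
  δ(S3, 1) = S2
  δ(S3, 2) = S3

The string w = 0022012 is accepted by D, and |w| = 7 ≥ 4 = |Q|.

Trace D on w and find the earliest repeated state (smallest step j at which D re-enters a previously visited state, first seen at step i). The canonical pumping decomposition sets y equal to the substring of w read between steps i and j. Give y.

0

State sequence: S0 -0-> S1 -0-> S1 -2-> S0 -2-> S0 -0-> S1 -1-> S3 -2-> S3
First repeat at step 2: S1 was already visited.

So i = 1, j = 2, giving x = w[0:1] = 0, y = w[1:2] = 0, z = w[2:7] = 22012.
Check: |xy| = 2 ≤ 4 and |y| = 1 ≥ 1. Reading y takes D from S1 back to S1, so every xyⁱz is accepted.
Pumping length from the standard proof: p = 4 (the number of states). The repeated state found above gives |xy| = j ≤ 4 and |y| = j − i ≥ 1.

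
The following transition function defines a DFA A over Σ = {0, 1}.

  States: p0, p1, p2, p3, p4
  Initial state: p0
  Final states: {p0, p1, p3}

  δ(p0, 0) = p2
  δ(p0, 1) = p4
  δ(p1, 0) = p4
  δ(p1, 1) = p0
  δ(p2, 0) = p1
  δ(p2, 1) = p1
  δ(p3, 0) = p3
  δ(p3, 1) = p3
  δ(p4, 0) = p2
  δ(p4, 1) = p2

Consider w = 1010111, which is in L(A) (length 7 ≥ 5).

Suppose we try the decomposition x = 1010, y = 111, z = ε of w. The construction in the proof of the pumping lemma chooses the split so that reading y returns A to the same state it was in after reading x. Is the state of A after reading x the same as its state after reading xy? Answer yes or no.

Run of A on the first 7 characters of w = 1 0 1 0 1 1 1:
  step 0: p0  (start)
  step 1: p4  (read 1: p0→p4)
  step 2: p2  (read 0: p4→p2)
  step 3: p1  (read 1: p2→p1)
  step 4: p4  (read 0: p1→p4)
  step 5: p2  (read 1: p4→p2)
  step 6: p1  (read 1: p2→p1)
  step 7: p0  (read 1: p1→p0)

After x (step 4): p4. After xy (step 7): p0.
They differ (p4 ≠ p0), so y is not a cycle from the state after x; this split is not the one the pumping-lemma construction produces, and pumping y need not keep the string in L(A).

no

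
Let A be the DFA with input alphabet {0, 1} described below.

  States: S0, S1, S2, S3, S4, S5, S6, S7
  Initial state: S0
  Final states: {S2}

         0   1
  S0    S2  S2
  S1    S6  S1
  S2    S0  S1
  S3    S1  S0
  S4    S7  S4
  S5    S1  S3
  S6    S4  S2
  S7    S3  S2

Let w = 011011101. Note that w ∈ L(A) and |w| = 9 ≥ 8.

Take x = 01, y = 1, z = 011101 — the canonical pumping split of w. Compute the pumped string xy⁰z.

01011101

xy⁰z = xz = 01·011101 = 01011101.
Reading y = 1 takes A from S1 back to S1, so after x the machine is still in S1, and z then leads to the accepting state S2. Hence 01011101 ∈ L(A).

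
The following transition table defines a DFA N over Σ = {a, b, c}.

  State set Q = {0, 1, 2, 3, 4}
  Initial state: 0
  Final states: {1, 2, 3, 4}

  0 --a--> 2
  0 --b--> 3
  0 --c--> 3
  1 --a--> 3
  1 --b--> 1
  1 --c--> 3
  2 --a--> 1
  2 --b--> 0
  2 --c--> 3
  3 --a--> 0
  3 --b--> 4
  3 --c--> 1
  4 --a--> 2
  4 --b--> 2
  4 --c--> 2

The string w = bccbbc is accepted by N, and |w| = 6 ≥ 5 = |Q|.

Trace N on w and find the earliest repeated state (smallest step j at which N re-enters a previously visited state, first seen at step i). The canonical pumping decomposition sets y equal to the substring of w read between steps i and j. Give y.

Run of N on w = b c c b b c:
  step 0: 0  (start)
  step 1: 3  (read b: 0→3)
  step 2: 1  (read c: 3→1)
  step 3: 3  (read c: 1→3)   ← first repeat (3 seen earlier)
  step 4: 4  (read b: 3→4)
  step 5: 2  (read b: 4→2)
  step 6: 3  (read c: 2→3)

So i = 1, j = 3, giving x = w[0:1] = b, y = w[1:3] = cc, z = w[3:6] = bbc.
Check: |xy| = 3 ≤ 5 and |y| = 2 ≥ 1. Reading y takes N from 3 back to 3, so every xyⁱz is accepted.

cc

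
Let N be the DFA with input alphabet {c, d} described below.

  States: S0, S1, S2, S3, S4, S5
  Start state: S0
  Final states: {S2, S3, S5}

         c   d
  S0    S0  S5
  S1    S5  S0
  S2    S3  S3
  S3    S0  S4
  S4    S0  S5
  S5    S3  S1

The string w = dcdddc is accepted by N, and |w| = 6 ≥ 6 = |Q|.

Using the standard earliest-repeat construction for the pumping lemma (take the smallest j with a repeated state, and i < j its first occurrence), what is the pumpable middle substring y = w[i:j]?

cdd

Run of N on w = d c d d d c:
  step 0: S0  (start)
  step 1: S5  (read d: S0→S5)
  step 2: S3  (read c: S5→S3)
  step 3: S4  (read d: S3→S4)
  step 4: S5  (read d: S4→S5)   ← first repeat (S5 seen earlier)
  step 5: S1  (read d: S5→S1)
  step 6: S5  (read c: S1→S5)

So i = 1, j = 4, giving x = w[0:1] = d, y = w[1:4] = cdd, z = w[4:6] = dc.
Check: |xy| = 4 ≤ 6 and |y| = 3 ≥ 1. Reading y takes N from S5 back to S5, so every xyⁱz is accepted.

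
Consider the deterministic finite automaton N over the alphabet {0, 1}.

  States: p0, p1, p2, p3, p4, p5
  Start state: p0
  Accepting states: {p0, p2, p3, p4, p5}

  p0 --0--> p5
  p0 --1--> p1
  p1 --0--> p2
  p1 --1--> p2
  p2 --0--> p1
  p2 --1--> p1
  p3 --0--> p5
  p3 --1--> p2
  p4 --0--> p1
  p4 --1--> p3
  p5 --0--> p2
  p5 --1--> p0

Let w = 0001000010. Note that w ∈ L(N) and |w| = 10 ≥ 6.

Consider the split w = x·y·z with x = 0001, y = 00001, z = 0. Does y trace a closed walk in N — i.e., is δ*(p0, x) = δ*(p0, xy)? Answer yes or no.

State sequence: p0 -0-> p5 -0-> p2 -0-> p1 -1-> p2 -0-> p1 -0-> p2 -0-> p1 -0-> p2 -1-> p1

After x (step 4): p2. After xy (step 9): p1.
They differ (p2 ≠ p1), so y is not a cycle from the state after x; this split is not the one the pumping-lemma construction produces, and pumping y need not keep the string in L(N).

no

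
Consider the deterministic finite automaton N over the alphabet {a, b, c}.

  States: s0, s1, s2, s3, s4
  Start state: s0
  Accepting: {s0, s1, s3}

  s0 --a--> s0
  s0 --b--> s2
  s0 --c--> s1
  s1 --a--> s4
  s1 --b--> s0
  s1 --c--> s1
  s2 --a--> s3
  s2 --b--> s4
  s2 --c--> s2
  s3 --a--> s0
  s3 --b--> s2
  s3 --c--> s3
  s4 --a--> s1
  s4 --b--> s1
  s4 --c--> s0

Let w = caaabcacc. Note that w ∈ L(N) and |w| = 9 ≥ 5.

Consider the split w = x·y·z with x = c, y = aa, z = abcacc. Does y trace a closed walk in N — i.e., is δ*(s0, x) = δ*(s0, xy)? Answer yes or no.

State sequence: s0 -c-> s1 -a-> s4 -a-> s1

After x (step 1): s1. After xy (step 3): s1.
They match, so y = aa drives N around a cycle from s1 back to itself; pumping y any number of times keeps N in s1 before reading z, and xyⁱz ∈ L(N) for every i ≥ 0.

yes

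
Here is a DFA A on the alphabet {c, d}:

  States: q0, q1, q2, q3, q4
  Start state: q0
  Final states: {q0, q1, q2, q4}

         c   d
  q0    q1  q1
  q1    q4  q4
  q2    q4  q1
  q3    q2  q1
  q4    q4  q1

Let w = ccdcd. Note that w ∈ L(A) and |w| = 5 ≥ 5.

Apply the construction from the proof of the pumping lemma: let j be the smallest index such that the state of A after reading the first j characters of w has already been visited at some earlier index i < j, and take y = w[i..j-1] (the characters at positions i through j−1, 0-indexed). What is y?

State sequence: q0 -c-> q1 -c-> q4 -d-> q1 -c-> q4 -d-> q1
First repeat at step 3: q1 was already visited.

So i = 1, j = 3, giving x = w[0:1] = c, y = w[1:3] = cd, z = w[3:5] = cd.
Check: |xy| = 3 ≤ 5 and |y| = 2 ≥ 1. Reading y takes A from q1 back to q1, so every xyⁱz is accepted.

cd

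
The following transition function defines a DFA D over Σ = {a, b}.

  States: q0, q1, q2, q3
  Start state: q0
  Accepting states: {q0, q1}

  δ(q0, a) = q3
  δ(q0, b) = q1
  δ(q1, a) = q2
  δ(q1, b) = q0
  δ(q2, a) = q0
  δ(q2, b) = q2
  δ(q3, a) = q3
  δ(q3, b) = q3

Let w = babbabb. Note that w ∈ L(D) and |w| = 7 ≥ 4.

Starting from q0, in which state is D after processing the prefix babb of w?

State sequence: q0 -b-> q1 -a-> q2 -b-> q2 -b-> q2

After reading 4 characters, D is in state q2.

q2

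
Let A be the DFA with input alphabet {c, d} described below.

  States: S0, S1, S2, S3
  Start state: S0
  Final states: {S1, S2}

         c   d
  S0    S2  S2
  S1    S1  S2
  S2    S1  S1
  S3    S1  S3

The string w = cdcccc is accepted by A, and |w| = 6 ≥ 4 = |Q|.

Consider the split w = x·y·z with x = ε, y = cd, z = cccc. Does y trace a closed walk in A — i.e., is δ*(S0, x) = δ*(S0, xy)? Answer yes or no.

no

Run of A on the first 2 characters of w = c d:
  step 0: S0  (start)
  step 1: S2  (read c: S0→S2)
  step 2: S1  (read d: S2→S1)

After x (step 0): S0. After xy (step 2): S1.
They differ (S0 ≠ S1), so y is not a cycle from the state after x; this split is not the one the pumping-lemma construction produces, and pumping y need not keep the string in L(A).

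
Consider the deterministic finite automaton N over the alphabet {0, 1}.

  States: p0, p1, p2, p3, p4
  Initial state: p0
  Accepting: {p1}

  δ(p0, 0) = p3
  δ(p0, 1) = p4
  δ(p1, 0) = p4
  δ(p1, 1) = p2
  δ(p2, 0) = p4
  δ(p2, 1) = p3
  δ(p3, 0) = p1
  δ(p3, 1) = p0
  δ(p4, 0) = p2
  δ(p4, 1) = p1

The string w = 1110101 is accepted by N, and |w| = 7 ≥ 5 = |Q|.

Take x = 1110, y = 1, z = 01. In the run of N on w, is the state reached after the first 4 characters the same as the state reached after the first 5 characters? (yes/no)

no

Run of N on the first 5 characters of w = 1 1 1 0 1:
  step 0: p0  (start)
  step 1: p4  (read 1: p0→p4)
  step 2: p1  (read 1: p4→p1)
  step 3: p2  (read 1: p1→p2)
  step 4: p4  (read 0: p2→p4)
  step 5: p1  (read 1: p4→p1)

After x (step 4): p4. After xy (step 5): p1.
They differ (p4 ≠ p1), so y is not a cycle from the state after x; this split is not the one the pumping-lemma construction produces, and pumping y need not keep the string in L(N).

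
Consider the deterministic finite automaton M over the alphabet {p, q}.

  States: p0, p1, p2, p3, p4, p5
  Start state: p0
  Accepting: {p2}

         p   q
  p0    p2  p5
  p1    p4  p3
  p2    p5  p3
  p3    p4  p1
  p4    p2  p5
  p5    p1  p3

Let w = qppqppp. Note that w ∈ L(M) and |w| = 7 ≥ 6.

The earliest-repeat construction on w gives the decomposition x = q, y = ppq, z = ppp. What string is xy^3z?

qppqppqppqppp

xy^3z = q·ppq·ppq·ppq·ppp = qppqppqppqppp.
Reading y = ppq takes M from p5 back to p5, so after x·y·y·y the machine is still in p5, and z then leads to the accepting state p2. Hence qppqppqppqppp ∈ L(M).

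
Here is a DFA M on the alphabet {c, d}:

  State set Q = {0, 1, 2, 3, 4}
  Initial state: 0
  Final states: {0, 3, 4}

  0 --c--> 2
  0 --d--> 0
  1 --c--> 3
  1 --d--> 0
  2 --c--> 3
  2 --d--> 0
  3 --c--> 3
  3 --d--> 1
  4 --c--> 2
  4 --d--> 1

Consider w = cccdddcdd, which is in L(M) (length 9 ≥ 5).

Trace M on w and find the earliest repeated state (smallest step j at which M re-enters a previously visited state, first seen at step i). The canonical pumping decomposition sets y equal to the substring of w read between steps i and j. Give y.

Run of M on w = c c c d d d c d d:
  step 0: 0  (start)
  step 1: 2  (read c: 0→2)
  step 2: 3  (read c: 2→3)
  step 3: 3  (read c: 3→3)   ← first repeat (3 seen earlier)
  step 4: 1  (read d: 3→1)
  step 5: 0  (read d: 1→0)
  step 6: 0  (read d: 0→0)
  step 7: 2  (read c: 0→2)
  step 8: 0  (read d: 2→0)
  step 9: 0  (read d: 0→0)

So i = 2, j = 3, giving x = w[0:2] = cc, y = w[2:3] = c, z = w[3:9] = dddcdd.
Check: |xy| = 3 ≤ 5 and |y| = 1 ≥ 1. Reading y takes M from 3 back to 3, so every xyⁱz is accepted.
Pumping length from the standard proof: p = 5 (the number of states). The repeated state found above gives |xy| = j ≤ 5 and |y| = j − i ≥ 1.

c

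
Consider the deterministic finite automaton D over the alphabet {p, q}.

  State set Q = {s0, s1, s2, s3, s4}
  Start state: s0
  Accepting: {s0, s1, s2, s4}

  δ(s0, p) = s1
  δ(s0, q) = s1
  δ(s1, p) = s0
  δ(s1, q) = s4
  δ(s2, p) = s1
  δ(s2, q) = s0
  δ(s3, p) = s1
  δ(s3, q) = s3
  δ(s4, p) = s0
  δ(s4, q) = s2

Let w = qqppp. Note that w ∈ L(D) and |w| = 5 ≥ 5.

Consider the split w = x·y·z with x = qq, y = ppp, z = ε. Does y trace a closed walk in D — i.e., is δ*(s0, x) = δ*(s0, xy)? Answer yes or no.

no

Run of D on the first 5 characters of w = q q p p p:
  step 0: s0  (start)
  step 1: s1  (read q: s0→s1)
  step 2: s4  (read q: s1→s4)
  step 3: s0  (read p: s4→s0)
  step 4: s1  (read p: s0→s1)
  step 5: s0  (read p: s1→s0)

After x (step 2): s4. After xy (step 5): s0.
They differ (s4 ≠ s0), so y is not a cycle from the state after x; this split is not the one the pumping-lemma construction produces, and pumping y need not keep the string in L(D).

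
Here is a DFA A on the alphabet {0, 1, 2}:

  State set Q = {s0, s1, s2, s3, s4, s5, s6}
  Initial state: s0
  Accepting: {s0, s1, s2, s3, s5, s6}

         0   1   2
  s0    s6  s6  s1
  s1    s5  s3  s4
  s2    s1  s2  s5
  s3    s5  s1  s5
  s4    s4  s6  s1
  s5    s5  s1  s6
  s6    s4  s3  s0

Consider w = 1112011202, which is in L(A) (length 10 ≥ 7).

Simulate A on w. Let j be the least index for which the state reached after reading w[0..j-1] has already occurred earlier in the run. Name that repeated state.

s4

Run of A on w = 1 1 1 2 0 1 1 2 0 2:
  step 0: s0  (start)
  step 1: s6  (read 1: s0→s6)
  step 2: s3  (read 1: s6→s3)
  step 3: s1  (read 1: s3→s1)
  step 4: s4  (read 2: s1→s4)
  step 5: s4  (read 0: s4→s4)   ← first repeat (s4 seen earlier)
  step 6: s6  (read 1: s4→s6)
  step 7: s3  (read 1: s6→s3)
  step 8: s5  (read 2: s3→s5)
  step 9: s5  (read 0: s5→s5)
  step 10: s6  (read 2: s5→s6)

The earliest repeat is at step j = 5: A is in s4, which it already visited at step i = 4.
The DFA has 7 states, so the proof of the pumping lemma guarantees a repeated state among the first 7+1 visited; the segment between the two visits is the pumpable y.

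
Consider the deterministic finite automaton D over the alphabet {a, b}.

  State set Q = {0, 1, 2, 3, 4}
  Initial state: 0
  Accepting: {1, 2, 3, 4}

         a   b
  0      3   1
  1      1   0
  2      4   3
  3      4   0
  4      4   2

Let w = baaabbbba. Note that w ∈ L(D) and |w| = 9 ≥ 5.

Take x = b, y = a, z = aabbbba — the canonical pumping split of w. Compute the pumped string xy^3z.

xy^3z = b·a·a·a·aabbbba = baaaaabbbba.
Reading y = a takes D from 1 back to 1, so after x·y·y·y the machine is still in 1, and z then leads to the accepting state 1. Hence baaaaabbbba ∈ L(D).

baaaaabbbba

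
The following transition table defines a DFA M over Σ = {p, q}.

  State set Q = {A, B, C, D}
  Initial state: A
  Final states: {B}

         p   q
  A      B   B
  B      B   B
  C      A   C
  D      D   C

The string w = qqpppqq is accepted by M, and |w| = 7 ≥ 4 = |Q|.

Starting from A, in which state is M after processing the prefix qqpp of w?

Run of M on the first 4 characters of w = q q p p:
  step 0: A  (start)
  step 1: B  (read q: A→B)
  step 2: B  (read q: B→B)
  step 3: B  (read p: B→B)
  step 4: B  (read p: B→B)

After reading 4 characters, M is in state B.

B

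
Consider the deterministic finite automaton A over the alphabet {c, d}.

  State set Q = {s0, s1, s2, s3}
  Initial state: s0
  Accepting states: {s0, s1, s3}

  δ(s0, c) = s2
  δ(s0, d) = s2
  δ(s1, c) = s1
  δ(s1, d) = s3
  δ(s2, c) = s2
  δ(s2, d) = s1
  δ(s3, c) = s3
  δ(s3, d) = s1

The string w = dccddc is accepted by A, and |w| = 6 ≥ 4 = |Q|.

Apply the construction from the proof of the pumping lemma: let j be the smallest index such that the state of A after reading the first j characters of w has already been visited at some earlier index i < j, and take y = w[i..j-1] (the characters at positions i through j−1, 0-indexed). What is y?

Run of A on w = d c c d d c:
  step 0: s0  (start)
  step 1: s2  (read d: s0→s2)
  step 2: s2  (read c: s2→s2)   ← first repeat (s2 seen earlier)
  step 3: s2  (read c: s2→s2)
  step 4: s1  (read d: s2→s1)
  step 5: s3  (read d: s1→s3)
  step 6: s3  (read c: s3→s3)

So i = 1, j = 2, giving x = w[0:1] = d, y = w[1:2] = c, z = w[2:6] = cddc.
Check: |xy| = 2 ≤ 4 and |y| = 1 ≥ 1. Reading y takes A from s2 back to s2, so every xyⁱz is accepted.
With |Q| = 4, pigeonhole forces a state repeat no later than step 4; the substring read between the first and second visits to that state can be pumped.

c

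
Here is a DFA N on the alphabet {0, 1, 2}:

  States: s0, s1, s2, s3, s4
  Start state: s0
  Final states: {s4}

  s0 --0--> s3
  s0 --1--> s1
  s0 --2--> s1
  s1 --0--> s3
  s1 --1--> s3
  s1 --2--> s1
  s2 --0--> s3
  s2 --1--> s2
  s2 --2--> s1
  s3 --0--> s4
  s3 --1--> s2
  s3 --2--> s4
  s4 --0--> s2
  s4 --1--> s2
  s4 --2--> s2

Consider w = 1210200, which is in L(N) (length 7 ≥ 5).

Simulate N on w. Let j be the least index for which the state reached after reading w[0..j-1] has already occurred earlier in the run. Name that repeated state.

s1

State sequence: s0 -1-> s1 -2-> s1 -1-> s3 -0-> s4 -2-> s2 -0-> s3 -0-> s4
First repeat at step 2: s1 was already visited.

The earliest repeat is at step j = 2: N is in s1, which it already visited at step i = 1.
With |Q| = 5, pigeonhole forces a state repeat no later than step 5; the substring read between the first and second visits to that state can be pumped.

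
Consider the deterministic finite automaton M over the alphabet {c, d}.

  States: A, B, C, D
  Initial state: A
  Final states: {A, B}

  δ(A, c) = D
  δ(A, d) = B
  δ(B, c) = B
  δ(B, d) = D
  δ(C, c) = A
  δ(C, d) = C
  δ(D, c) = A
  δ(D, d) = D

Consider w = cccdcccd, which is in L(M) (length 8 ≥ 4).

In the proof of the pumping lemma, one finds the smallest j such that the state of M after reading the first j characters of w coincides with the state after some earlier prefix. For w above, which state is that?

A

State sequence: A -c-> D -c-> A -c-> D -d-> D -c-> A -c-> D -c-> A -d-> B
First repeat at step 2: A was already visited.

The earliest repeat is at step j = 2: M is in A, which it already visited at step i = 0.
With |Q| = 4, pigeonhole forces a state repeat no later than step 4; the substring read between the first and second visits to that state can be pumped.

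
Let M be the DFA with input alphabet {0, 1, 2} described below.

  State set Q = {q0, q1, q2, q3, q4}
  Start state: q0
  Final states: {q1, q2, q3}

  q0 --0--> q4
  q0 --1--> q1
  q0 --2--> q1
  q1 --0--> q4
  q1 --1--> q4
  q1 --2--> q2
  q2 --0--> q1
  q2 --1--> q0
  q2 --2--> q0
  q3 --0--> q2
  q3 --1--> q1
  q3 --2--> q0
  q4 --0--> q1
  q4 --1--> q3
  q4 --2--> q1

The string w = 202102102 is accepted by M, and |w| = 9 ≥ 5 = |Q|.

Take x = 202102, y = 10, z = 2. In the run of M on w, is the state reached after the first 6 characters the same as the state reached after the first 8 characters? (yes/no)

State sequence: q0 -2-> q1 -0-> q4 -2-> q1 -1-> q4 -0-> q1 -2-> q2 -1-> q0 -0-> q4

After x (step 6): q2. After xy (step 8): q4.
They differ (q2 ≠ q4), so y is not a cycle from the state after x; this split is not the one the pumping-lemma construction produces, and pumping y need not keep the string in L(M).

no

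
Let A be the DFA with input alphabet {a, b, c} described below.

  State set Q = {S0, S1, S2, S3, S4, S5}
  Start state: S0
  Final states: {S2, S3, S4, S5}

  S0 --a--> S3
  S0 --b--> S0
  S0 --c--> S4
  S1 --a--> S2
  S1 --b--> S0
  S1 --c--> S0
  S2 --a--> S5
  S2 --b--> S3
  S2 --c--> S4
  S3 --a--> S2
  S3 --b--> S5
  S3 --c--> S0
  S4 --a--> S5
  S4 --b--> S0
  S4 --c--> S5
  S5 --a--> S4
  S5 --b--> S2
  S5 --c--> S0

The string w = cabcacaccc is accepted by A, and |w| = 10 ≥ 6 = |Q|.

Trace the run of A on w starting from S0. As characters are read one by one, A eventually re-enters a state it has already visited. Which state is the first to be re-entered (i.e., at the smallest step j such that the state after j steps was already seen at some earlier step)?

State sequence: S0 -c-> S4 -a-> S5 -b-> S2 -c-> S4 -a-> S5 -c-> S0 -a-> S3 -c-> S0 -c-> S4 -c-> S5
First repeat at step 4: S4 was already visited.

The earliest repeat is at step j = 4: A is in S4, which it already visited at step i = 1.
Since A has 6 states, any run of length ≥ 6 visits 6+1 states, so by pigeonhole some state repeats within the first 6 steps — that repeat gives the pumpable loop.

S4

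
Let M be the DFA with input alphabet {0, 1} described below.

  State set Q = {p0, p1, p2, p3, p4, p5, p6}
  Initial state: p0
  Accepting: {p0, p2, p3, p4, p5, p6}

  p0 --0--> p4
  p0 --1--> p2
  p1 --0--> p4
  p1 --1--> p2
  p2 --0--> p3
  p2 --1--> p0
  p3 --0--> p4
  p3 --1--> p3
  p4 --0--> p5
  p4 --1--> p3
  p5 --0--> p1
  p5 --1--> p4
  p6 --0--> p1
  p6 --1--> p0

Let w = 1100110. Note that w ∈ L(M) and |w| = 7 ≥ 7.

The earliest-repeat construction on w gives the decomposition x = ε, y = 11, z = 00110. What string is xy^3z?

xy^3z = ε·11·11·11·00110 = 11111100110.
Reading y = 11 takes M from p0 back to p0, so after x·y·y·y the machine is still in p0, and z then leads to the accepting state p4. Hence 11111100110 ∈ L(M).

11111100110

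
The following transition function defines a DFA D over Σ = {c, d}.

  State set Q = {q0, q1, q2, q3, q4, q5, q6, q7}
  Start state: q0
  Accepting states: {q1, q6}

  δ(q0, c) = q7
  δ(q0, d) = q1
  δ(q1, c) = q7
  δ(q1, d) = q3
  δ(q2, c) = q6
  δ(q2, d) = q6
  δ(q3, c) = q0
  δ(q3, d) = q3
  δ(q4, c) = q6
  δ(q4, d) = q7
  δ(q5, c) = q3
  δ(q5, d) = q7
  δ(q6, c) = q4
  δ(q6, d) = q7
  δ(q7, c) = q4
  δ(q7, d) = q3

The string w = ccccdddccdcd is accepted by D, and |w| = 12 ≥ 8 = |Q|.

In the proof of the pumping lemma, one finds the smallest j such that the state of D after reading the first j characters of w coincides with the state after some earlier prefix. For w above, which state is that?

q4

Run of D on w = c c c c d d d c c d c d:
  step 0: q0  (start)
  step 1: q7  (read c: q0→q7)
  step 2: q4  (read c: q7→q4)
  step 3: q6  (read c: q4→q6)
  step 4: q4  (read c: q6→q4)   ← first repeat (q4 seen earlier)
  step 5: q7  (read d: q4→q7)
  step 6: q3  (read d: q7→q3)
  step 7: q3  (read d: q3→q3)
  step 8: q0  (read c: q3→q0)
  step 9: q7  (read c: q0→q7)
  step 10: q3  (read d: q7→q3)
  step 11: q0  (read c: q3→q0)
  step 12: q1  (read d: q0→q1)

The earliest repeat is at step j = 4: D is in q4, which it already visited at step i = 2.
The DFA has 8 states, so the proof of the pumping lemma guarantees a repeated state among the first 8+1 visited; the segment between the two visits is the pumpable y.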